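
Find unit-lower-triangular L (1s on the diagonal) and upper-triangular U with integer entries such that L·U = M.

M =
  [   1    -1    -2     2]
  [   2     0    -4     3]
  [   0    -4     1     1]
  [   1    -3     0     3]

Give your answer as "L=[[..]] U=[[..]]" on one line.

L=[[1,0,0,0],[2,1,0,0],[0,-2,1,0],[1,-1,2,1]] U=[[1,-1,-2,2],[0,2,0,-1],[0,0,1,-1],[0,0,0,2]]

  R1 -= 2·R0 → [0,2,0,-1]
  R2 -= 0·R0 → [0,-4,1,1]
  R3 -= 1·R0 → [0,-2,2,1]
  R2 -= -2·R1 → [0,0,1,-1]
  R3 -= -1·R1 → [0,0,2,0]
  R3 -= 2·R2 → [0,0,0,2]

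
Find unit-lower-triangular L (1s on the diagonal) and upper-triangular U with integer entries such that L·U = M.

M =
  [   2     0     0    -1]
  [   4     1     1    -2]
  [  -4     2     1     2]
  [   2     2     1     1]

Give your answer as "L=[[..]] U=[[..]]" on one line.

L=[[1,0,0,0],[2,1,0,0],[-2,2,1,0],[1,2,1,1]] U=[[2,0,0,-1],[0,1,1,0],[0,0,-1,0],[0,0,0,2]]

  r1 -= 2·r0 → [0,1,1,0]
  r2 -= -2·r0 → [0,2,1,0]
  r3 -= 1·r0 → [0,2,1,2]
  r2 -= 2·r1 → [0,0,-1,0]
  r3 -= 2·r1 → [0,0,-1,2]
  r3 -= 1·r2 → [0,0,0,2]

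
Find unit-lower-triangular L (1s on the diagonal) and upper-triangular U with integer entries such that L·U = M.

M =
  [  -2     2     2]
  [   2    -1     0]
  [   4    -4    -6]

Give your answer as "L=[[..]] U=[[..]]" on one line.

  row1 -= -1·row0 → [0,1,2]
  row2 -= -2·row0 → [0,0,-2]
  row2 -= 0·row1 → [0,0,-2]

L=[[1,0,0],[-1,1,0],[-2,0,1]] U=[[-2,2,2],[0,1,2],[0,0,-2]]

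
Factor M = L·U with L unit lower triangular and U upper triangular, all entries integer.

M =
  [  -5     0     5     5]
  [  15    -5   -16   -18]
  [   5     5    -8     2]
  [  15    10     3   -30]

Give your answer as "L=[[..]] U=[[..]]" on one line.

  R1 -= -3·R0 → [0,-5,-1,-3]
  R2 -= -1·R0 → [0,5,-3,7]
  R3 -= -3·R0 → [0,10,18,-15]
  R2 -= -1·R1 → [0,0,-4,4]
  R3 -= -2·R1 → [0,0,16,-21]
  R3 -= -4·R2 → [0,0,0,-5]

L=[[1,0,0,0],[-3,1,0,0],[-1,-1,1,0],[-3,-2,-4,1]] U=[[-5,0,5,5],[0,-5,-1,-3],[0,0,-4,4],[0,0,0,-5]]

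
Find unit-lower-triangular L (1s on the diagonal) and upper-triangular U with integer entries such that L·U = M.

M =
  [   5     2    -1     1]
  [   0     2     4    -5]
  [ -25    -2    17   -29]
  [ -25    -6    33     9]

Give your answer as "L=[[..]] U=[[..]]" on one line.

L=[[1,0,0,0],[0,1,0,0],[-5,4,1,0],[-5,2,-5,1]] U=[[5,2,-1,1],[0,2,4,-5],[0,0,-4,-4],[0,0,0,4]]

  r1 -= 0·r0 → [0,2,4,-5]
  r2 -= -5·r0 → [0,8,12,-24]
  r3 -= -5·r0 → [0,4,28,14]
  r2 -= 4·r1 → [0,0,-4,-4]
  r3 -= 2·r1 → [0,0,20,24]
  r3 -= -5·r2 → [0,0,0,4]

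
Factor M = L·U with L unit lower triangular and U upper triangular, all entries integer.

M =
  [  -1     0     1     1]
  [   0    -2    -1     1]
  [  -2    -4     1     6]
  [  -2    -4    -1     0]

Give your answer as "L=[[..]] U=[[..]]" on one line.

  R1 -= 0·R0 → [0,-2,-1,1]
  R2 -= 2·R0 → [0,-4,-1,4]
  R3 -= 2·R0 → [0,-4,-3,-2]
  R2 -= 2·R1 → [0,0,1,2]
  R3 -= 2·R1 → [0,0,-1,-4]
  R3 -= -1·R2 → [0,0,0,-2]

L=[[1,0,0,0],[0,1,0,0],[2,2,1,0],[2,2,-1,1]] U=[[-1,0,1,1],[0,-2,-1,1],[0,0,1,2],[0,0,0,-2]]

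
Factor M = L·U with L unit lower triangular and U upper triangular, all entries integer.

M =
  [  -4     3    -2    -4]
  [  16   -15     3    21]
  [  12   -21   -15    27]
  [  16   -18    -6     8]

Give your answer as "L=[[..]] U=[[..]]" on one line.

L=[[1,0,0,0],[-4,1,0,0],[-3,4,1,0],[-4,2,4,1]] U=[[-4,3,-2,-4],[0,-3,-5,5],[0,0,-1,-5],[0,0,0,2]]

  R1 -= -4·R0 → [0,-3,-5,5]
  R2 -= -3·R0 → [0,-12,-21,15]
  R3 -= -4·R0 → [0,-6,-14,-8]
  R2 -= 4·R1 → [0,0,-1,-5]
  R3 -= 2·R1 → [0,0,-4,-18]
  R3 -= 4·R2 → [0,0,0,2]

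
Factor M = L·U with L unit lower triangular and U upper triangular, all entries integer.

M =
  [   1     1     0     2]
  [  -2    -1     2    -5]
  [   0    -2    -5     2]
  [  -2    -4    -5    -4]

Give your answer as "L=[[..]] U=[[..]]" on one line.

  R1 -= -2·R0 → [0,1,2,-1]
  R2 -= 0·R0 → [0,-2,-5,2]
  R3 -= -2·R0 → [0,-2,-5,0]
  R2 -= -2·R1 → [0,0,-1,0]
  R3 -= -2·R1 → [0,0,-1,-2]
  R3 -= 1·R2 → [0,0,0,-2]

L=[[1,0,0,0],[-2,1,0,0],[0,-2,1,0],[-2,-2,1,1]] U=[[1,1,0,2],[0,1,2,-1],[0,0,-1,0],[0,0,0,-2]]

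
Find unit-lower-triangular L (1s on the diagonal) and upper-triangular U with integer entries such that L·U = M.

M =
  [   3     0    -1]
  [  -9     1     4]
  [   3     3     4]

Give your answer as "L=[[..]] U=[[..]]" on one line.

  R1 -= -3·R0 → [0,1,1]
  R2 -= 1·R0 → [0,3,5]
  R2 -= 3·R1 → [0,0,2]

L=[[1,0,0],[-3,1,0],[1,3,1]] U=[[3,0,-1],[0,1,1],[0,0,2]]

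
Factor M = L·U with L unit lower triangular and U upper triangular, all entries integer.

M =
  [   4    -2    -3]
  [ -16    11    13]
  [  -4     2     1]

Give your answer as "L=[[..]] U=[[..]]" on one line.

  row1 -= -4·row0 → [0,3,1]
  row2 -= -1·row0 → [0,0,-2]
  row2 -= 0·row1 → [0,0,-2]

L=[[1,0,0],[-4,1,0],[-1,0,1]] U=[[4,-2,-3],[0,3,1],[0,0,-2]]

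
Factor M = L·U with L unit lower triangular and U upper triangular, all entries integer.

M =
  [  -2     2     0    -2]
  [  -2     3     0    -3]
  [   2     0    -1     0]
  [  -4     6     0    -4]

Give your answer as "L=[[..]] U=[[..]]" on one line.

L=[[1,0,0,0],[1,1,0,0],[-1,2,1,0],[2,2,0,1]] U=[[-2,2,0,-2],[0,1,0,-1],[0,0,-1,0],[0,0,0,2]]

  r1 -= 1·r0 → [0,1,0,-1]
  r2 -= -1·r0 → [0,2,-1,-2]
  r3 -= 2·r0 → [0,2,0,0]
  r2 -= 2·r1 → [0,0,-1,0]
  r3 -= 2·r1 → [0,0,0,2]
  r3 -= 0·r2 → [0,0,0,2]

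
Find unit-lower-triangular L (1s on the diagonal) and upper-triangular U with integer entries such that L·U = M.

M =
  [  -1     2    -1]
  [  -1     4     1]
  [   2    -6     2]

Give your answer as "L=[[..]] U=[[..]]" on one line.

L=[[1,0,0],[1,1,0],[-2,-1,1]] U=[[-1,2,-1],[0,2,2],[0,0,2]]

  row1 -= 1·row0 → [0,2,2]
  row2 -= -2·row0 → [0,-2,0]
  row2 -= -1·row1 → [0,0,2]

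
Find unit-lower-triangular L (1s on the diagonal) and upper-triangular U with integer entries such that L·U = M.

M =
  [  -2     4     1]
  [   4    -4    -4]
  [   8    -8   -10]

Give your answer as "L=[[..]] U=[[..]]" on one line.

  row1 -= -2·row0 → [0,4,-2]
  row2 -= -4·row0 → [0,8,-6]
  row2 -= 2·row1 → [0,0,-2]

L=[[1,0,0],[-2,1,0],[-4,2,1]] U=[[-2,4,1],[0,4,-2],[0,0,-2]]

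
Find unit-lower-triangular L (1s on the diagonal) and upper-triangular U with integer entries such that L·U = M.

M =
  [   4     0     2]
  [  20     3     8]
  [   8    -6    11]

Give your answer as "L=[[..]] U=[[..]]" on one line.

L=[[1,0,0],[5,1,0],[2,-2,1]] U=[[4,0,2],[0,3,-2],[0,0,3]]

  row1 -= 5·row0 → [0,3,-2]
  row2 -= 2·row0 → [0,-6,7]
  row2 -= -2·row1 → [0,0,3]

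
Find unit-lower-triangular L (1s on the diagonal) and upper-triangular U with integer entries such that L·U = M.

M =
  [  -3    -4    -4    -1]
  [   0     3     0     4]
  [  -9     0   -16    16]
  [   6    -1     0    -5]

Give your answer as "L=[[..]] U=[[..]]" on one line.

L=[[1,0,0,0],[0,1,0,0],[3,4,1,0],[-2,-3,2,1]] U=[[-3,-4,-4,-1],[0,3,0,4],[0,0,-4,3],[0,0,0,-1]]

  r1 -= 0·r0 → [0,3,0,4]
  r2 -= 3·r0 → [0,12,-4,19]
  r3 -= -2·r0 → [0,-9,-8,-7]
  r2 -= 4·r1 → [0,0,-4,3]
  r3 -= -3·r1 → [0,0,-8,5]
  r3 -= 2·r2 → [0,0,0,-1]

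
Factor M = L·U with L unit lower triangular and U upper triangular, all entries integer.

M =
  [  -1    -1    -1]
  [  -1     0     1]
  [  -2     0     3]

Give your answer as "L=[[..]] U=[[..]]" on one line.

L=[[1,0,0],[1,1,0],[2,2,1]] U=[[-1,-1,-1],[0,1,2],[0,0,1]]

  r1 -= 1·r0 → [0,1,2]
  r2 -= 2·r0 → [0,2,5]
  r2 -= 2·r1 → [0,0,1]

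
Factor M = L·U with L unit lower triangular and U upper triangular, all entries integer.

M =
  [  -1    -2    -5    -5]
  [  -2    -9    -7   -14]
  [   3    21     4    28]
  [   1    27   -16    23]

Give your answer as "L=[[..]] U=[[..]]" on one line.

  R1 -= 2·R0 → [0,-5,3,-4]
  R2 -= -3·R0 → [0,15,-11,13]
  R3 -= -1·R0 → [0,25,-21,18]
  R2 -= -3·R1 → [0,0,-2,1]
  R3 -= -5·R1 → [0,0,-6,-2]
  R3 -= 3·R2 → [0,0,0,-5]

L=[[1,0,0,0],[2,1,0,0],[-3,-3,1,0],[-1,-5,3,1]] U=[[-1,-2,-5,-5],[0,-5,3,-4],[0,0,-2,1],[0,0,0,-5]]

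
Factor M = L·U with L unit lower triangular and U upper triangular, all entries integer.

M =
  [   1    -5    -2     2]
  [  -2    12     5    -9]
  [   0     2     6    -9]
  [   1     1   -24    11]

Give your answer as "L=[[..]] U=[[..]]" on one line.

L=[[1,0,0,0],[-2,1,0,0],[0,1,1,0],[1,3,-5,1]] U=[[1,-5,-2,2],[0,2,1,-5],[0,0,5,-4],[0,0,0,4]]

  R1 -= -2·R0 → [0,2,1,-5]
  R2 -= 0·R0 → [0,2,6,-9]
  R3 -= 1·R0 → [0,6,-22,9]
  R2 -= 1·R1 → [0,0,5,-4]
  R3 -= 3·R1 → [0,0,-25,24]
  R3 -= -5·R2 → [0,0,0,4]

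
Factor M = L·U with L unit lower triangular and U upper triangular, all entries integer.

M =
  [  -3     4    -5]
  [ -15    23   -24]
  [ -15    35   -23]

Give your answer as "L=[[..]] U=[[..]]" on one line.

L=[[1,0,0],[5,1,0],[5,5,1]] U=[[-3,4,-5],[0,3,1],[0,0,-3]]

  row1 -= 5·row0 → [0,3,1]
  row2 -= 5·row0 → [0,15,2]
  row2 -= 5·row1 → [0,0,-3]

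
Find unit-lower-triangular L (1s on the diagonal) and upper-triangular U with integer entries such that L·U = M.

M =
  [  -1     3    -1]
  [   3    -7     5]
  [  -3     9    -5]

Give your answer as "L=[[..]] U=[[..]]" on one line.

  R1 -= -3·R0 → [0,2,2]
  R2 -= 3·R0 → [0,0,-2]
  R2 -= 0·R1 → [0,0,-2]

L=[[1,0,0],[-3,1,0],[3,0,1]] U=[[-1,3,-1],[0,2,2],[0,0,-2]]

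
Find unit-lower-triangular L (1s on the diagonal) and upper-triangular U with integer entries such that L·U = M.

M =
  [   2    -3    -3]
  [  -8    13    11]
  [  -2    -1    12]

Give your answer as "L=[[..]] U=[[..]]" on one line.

  row1 -= -4·row0 → [0,1,-1]
  row2 -= -1·row0 → [0,-4,9]
  row2 -= -4·row1 → [0,0,5]

L=[[1,0,0],[-4,1,0],[-1,-4,1]] U=[[2,-3,-3],[0,1,-1],[0,0,5]]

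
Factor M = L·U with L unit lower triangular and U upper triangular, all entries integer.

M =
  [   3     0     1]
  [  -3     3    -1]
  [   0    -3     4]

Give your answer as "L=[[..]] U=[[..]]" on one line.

  row1 -= -1·row0 → [0,3,0]
  row2 -= 0·row0 → [0,-3,4]
  row2 -= -1·row1 → [0,0,4]

L=[[1,0,0],[-1,1,0],[0,-1,1]] U=[[3,0,1],[0,3,0],[0,0,4]]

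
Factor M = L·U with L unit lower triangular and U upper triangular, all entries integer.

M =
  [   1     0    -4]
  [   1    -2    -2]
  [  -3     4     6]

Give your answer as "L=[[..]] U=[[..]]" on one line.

L=[[1,0,0],[1,1,0],[-3,-2,1]] U=[[1,0,-4],[0,-2,2],[0,0,-2]]

  R1 -= 1·R0 → [0,-2,2]
  R2 -= -3·R0 → [0,4,-6]
  R2 -= -2·R1 → [0,0,-2]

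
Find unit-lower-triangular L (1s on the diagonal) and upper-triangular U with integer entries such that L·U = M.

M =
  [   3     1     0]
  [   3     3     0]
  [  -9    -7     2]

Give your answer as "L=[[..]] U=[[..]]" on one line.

L=[[1,0,0],[1,1,0],[-3,-2,1]] U=[[3,1,0],[0,2,0],[0,0,2]]

  r1 -= 1·r0 → [0,2,0]
  r2 -= -3·r0 → [0,-4,2]
  r2 -= -2·r1 → [0,0,2]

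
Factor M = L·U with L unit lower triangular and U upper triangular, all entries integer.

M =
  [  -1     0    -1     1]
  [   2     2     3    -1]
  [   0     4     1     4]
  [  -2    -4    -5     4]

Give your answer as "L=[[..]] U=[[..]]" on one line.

  row1 -= -2·row0 → [0,2,1,1]
  row2 -= 0·row0 → [0,4,1,4]
  row3 -= 2·row0 → [0,-4,-3,2]
  row2 -= 2·row1 → [0,0,-1,2]
  row3 -= -2·row1 → [0,0,-1,4]
  row3 -= 1·row2 → [0,0,0,2]

L=[[1,0,0,0],[-2,1,0,0],[0,2,1,0],[2,-2,1,1]] U=[[-1,0,-1,1],[0,2,1,1],[0,0,-1,2],[0,0,0,2]]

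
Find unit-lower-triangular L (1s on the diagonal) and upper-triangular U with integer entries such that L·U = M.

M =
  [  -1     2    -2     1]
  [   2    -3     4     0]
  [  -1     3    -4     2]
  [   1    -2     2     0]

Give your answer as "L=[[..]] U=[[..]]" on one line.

L=[[1,0,0,0],[-2,1,0,0],[1,1,1,0],[-1,0,0,1]] U=[[-1,2,-2,1],[0,1,0,2],[0,0,-2,-1],[0,0,0,1]]

  r1 -= -2·r0 → [0,1,0,2]
  r2 -= 1·r0 → [0,1,-2,1]
  r3 -= -1·r0 → [0,0,0,1]
  r2 -= 1·r1 → [0,0,-2,-1]
  r3 -= 0·r1 → [0,0,0,1]
  r3 -= 0·r2 → [0,0,0,1]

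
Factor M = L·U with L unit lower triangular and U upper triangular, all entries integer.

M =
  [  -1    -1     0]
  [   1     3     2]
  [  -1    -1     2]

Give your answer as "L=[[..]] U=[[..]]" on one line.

L=[[1,0,0],[-1,1,0],[1,0,1]] U=[[-1,-1,0],[0,2,2],[0,0,2]]

  r1 -= -1·r0 → [0,2,2]
  r2 -= 1·r0 → [0,0,2]
  r2 -= 0·r1 → [0,0,2]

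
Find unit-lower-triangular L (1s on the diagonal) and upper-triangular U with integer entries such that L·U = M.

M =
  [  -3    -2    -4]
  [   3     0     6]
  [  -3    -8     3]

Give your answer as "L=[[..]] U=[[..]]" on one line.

  R1 -= -1·R0 → [0,-2,2]
  R2 -= 1·R0 → [0,-6,7]
  R2 -= 3·R1 → [0,0,1]

L=[[1,0,0],[-1,1,0],[1,3,1]] U=[[-3,-2,-4],[0,-2,2],[0,0,1]]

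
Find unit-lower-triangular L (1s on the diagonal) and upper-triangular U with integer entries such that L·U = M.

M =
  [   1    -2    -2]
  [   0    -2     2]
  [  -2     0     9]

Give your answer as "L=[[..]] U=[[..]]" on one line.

L=[[1,0,0],[0,1,0],[-2,2,1]] U=[[1,-2,-2],[0,-2,2],[0,0,1]]

  r1 -= 0·r0 → [0,-2,2]
  r2 -= -2·r0 → [0,-4,5]
  r2 -= 2·r1 → [0,0,1]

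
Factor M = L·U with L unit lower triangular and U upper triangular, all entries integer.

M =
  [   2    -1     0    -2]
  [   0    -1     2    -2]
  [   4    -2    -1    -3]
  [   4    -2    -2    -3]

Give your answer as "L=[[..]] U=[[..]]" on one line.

  R1 -= 0·R0 → [0,-1,2,-2]
  R2 -= 2·R0 → [0,0,-1,1]
  R3 -= 2·R0 → [0,0,-2,1]
  R2 -= 0·R1 → [0,0,-1,1]
  R3 -= 0·R1 → [0,0,-2,1]
  R3 -= 2·R2 → [0,0,0,-1]

L=[[1,0,0,0],[0,1,0,0],[2,0,1,0],[2,0,2,1]] U=[[2,-1,0,-2],[0,-1,2,-2],[0,0,-1,1],[0,0,0,-1]]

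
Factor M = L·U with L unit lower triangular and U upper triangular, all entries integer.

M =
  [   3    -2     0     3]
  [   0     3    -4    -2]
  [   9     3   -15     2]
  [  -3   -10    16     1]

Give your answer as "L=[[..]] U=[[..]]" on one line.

  row1 -= 0·row0 → [0,3,-4,-2]
  row2 -= 3·row0 → [0,9,-15,-7]
  row3 -= -1·row0 → [0,-12,16,4]
  row2 -= 3·row1 → [0,0,-3,-1]
  row3 -= -4·row1 → [0,0,0,-4]
  row3 -= 0·row2 → [0,0,0,-4]

L=[[1,0,0,0],[0,1,0,0],[3,3,1,0],[-1,-4,0,1]] U=[[3,-2,0,3],[0,3,-4,-2],[0,0,-3,-1],[0,0,0,-4]]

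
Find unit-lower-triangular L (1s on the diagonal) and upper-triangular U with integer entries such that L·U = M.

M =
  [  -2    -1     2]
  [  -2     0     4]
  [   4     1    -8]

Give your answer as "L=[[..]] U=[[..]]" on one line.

  row1 -= 1·row0 → [0,1,2]
  row2 -= -2·row0 → [0,-1,-4]
  row2 -= -1·row1 → [0,0,-2]

L=[[1,0,0],[1,1,0],[-2,-1,1]] U=[[-2,-1,2],[0,1,2],[0,0,-2]]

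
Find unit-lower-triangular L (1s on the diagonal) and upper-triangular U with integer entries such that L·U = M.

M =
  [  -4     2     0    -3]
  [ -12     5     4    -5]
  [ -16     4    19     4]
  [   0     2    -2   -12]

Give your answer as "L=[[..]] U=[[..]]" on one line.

  r1 -= 3·r0 → [0,-1,4,4]
  r2 -= 4·r0 → [0,-4,19,16]
  r3 -= 0·r0 → [0,2,-2,-12]
  r2 -= 4·r1 → [0,0,3,0]
  r3 -= -2·r1 → [0,0,6,-4]
  r3 -= 2·r2 → [0,0,0,-4]

L=[[1,0,0,0],[3,1,0,0],[4,4,1,0],[0,-2,2,1]] U=[[-4,2,0,-3],[0,-1,4,4],[0,0,3,0],[0,0,0,-4]]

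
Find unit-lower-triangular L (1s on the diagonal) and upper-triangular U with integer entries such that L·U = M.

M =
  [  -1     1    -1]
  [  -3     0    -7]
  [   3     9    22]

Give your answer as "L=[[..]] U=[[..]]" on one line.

L=[[1,0,0],[3,1,0],[-3,-4,1]] U=[[-1,1,-1],[0,-3,-4],[0,0,3]]

  row1 -= 3·row0 → [0,-3,-4]
  row2 -= -3·row0 → [0,12,19]
  row2 -= -4·row1 → [0,0,3]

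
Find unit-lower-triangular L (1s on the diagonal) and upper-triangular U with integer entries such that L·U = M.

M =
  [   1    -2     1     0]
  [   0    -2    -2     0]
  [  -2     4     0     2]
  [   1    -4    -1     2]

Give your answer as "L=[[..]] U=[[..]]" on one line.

L=[[1,0,0,0],[0,1,0,0],[-2,0,1,0],[1,1,0,1]] U=[[1,-2,1,0],[0,-2,-2,0],[0,0,2,2],[0,0,0,2]]

  row1 -= 0·row0 → [0,-2,-2,0]
  row2 -= -2·row0 → [0,0,2,2]
  row3 -= 1·row0 → [0,-2,-2,2]
  row2 -= 0·row1 → [0,0,2,2]
  row3 -= 1·row1 → [0,0,0,2]
  row3 -= 0·row2 → [0,0,0,2]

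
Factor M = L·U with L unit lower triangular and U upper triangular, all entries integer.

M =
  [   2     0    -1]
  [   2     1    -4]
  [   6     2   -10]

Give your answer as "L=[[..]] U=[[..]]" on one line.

L=[[1,0,0],[1,1,0],[3,2,1]] U=[[2,0,-1],[0,1,-3],[0,0,-1]]

  row1 -= 1·row0 → [0,1,-3]
  row2 -= 3·row0 → [0,2,-7]
  row2 -= 2·row1 → [0,0,-1]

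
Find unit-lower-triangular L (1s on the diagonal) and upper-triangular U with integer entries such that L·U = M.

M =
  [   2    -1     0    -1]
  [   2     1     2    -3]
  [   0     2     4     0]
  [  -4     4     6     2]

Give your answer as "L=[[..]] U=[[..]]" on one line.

L=[[1,0,0,0],[1,1,0,0],[0,1,1,0],[-2,1,2,1]] U=[[2,-1,0,-1],[0,2,2,-2],[0,0,2,2],[0,0,0,-2]]

  r1 -= 1·r0 → [0,2,2,-2]
  r2 -= 0·r0 → [0,2,4,0]
  r3 -= -2·r0 → [0,2,6,0]
  r2 -= 1·r1 → [0,0,2,2]
  r3 -= 1·r1 → [0,0,4,2]
  r3 -= 2·r2 → [0,0,0,-2]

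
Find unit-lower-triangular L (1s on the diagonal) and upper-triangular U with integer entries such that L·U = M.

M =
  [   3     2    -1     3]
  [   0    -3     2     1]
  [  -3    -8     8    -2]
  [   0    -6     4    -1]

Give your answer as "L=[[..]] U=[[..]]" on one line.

L=[[1,0,0,0],[0,1,0,0],[-1,2,1,0],[0,2,0,1]] U=[[3,2,-1,3],[0,-3,2,1],[0,0,3,-1],[0,0,0,-3]]

  R1 -= 0·R0 → [0,-3,2,1]
  R2 -= -1·R0 → [0,-6,7,1]
  R3 -= 0·R0 → [0,-6,4,-1]
  R2 -= 2·R1 → [0,0,3,-1]
  R3 -= 2·R1 → [0,0,0,-3]
  R3 -= 0·R2 → [0,0,0,-3]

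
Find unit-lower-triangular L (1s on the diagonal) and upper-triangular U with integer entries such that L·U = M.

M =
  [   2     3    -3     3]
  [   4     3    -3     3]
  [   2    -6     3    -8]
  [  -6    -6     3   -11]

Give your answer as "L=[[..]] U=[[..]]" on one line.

  r1 -= 2·r0 → [0,-3,3,-3]
  r2 -= 1·r0 → [0,-9,6,-11]
  r3 -= -3·r0 → [0,3,-6,-2]
  r2 -= 3·r1 → [0,0,-3,-2]
  r3 -= -1·r1 → [0,0,-3,-5]
  r3 -= 1·r2 → [0,0,0,-3]

L=[[1,0,0,0],[2,1,0,0],[1,3,1,0],[-3,-1,1,1]] U=[[2,3,-3,3],[0,-3,3,-3],[0,0,-3,-2],[0,0,0,-3]]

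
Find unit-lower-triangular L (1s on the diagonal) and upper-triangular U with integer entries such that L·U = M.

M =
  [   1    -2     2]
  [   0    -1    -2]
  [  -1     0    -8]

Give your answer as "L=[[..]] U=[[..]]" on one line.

  r1 -= 0·r0 → [0,-1,-2]
  r2 -= -1·r0 → [0,-2,-6]
  r2 -= 2·r1 → [0,0,-2]

L=[[1,0,0],[0,1,0],[-1,2,1]] U=[[1,-2,2],[0,-1,-2],[0,0,-2]]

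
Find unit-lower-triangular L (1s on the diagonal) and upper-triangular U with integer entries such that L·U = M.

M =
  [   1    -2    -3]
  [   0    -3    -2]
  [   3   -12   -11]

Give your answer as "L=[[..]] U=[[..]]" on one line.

  R1 -= 0·R0 → [0,-3,-2]
  R2 -= 3·R0 → [0,-6,-2]
  R2 -= 2·R1 → [0,0,2]

L=[[1,0,0],[0,1,0],[3,2,1]] U=[[1,-2,-3],[0,-3,-2],[0,0,2]]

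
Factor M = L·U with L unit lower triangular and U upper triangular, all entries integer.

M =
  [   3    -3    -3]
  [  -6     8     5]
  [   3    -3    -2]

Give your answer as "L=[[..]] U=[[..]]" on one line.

L=[[1,0,0],[-2,1,0],[1,0,1]] U=[[3,-3,-3],[0,2,-1],[0,0,1]]

  row1 -= -2·row0 → [0,2,-1]
  row2 -= 1·row0 → [0,0,1]
  row2 -= 0·row1 → [0,0,1]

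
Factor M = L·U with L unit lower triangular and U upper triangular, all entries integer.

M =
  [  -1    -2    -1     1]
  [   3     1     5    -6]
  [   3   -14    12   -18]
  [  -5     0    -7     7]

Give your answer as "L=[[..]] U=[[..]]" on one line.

L=[[1,0,0,0],[-3,1,0,0],[-3,4,1,0],[5,-2,2,1]] U=[[-1,-2,-1,1],[0,-5,2,-3],[0,0,1,-3],[0,0,0,2]]

  row1 -= -3·row0 → [0,-5,2,-3]
  row2 -= -3·row0 → [0,-20,9,-15]
  row3 -= 5·row0 → [0,10,-2,2]
  row2 -= 4·row1 → [0,0,1,-3]
  row3 -= -2·row1 → [0,0,2,-4]
  row3 -= 2·row2 → [0,0,0,2]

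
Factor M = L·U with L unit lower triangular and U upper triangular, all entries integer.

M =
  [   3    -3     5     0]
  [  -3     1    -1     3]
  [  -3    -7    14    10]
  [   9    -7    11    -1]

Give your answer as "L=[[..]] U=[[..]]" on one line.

L=[[1,0,0,0],[-1,1,0,0],[-1,5,1,0],[3,-1,0,1]] U=[[3,-3,5,0],[0,-2,4,3],[0,0,-1,-5],[0,0,0,2]]

  row1 -= -1·row0 → [0,-2,4,3]
  row2 -= -1·row0 → [0,-10,19,10]
  row3 -= 3·row0 → [0,2,-4,-1]
  row2 -= 5·row1 → [0,0,-1,-5]
  row3 -= -1·row1 → [0,0,0,2]
  row3 -= 0·row2 → [0,0,0,2]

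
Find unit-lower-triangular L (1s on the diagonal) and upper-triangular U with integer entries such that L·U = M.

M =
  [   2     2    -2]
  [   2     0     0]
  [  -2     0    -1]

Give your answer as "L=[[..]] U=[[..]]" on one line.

  row1 -= 1·row0 → [0,-2,2]
  row2 -= -1·row0 → [0,2,-3]
  row2 -= -1·row1 → [0,0,-1]

L=[[1,0,0],[1,1,0],[-1,-1,1]] U=[[2,2,-2],[0,-2,2],[0,0,-1]]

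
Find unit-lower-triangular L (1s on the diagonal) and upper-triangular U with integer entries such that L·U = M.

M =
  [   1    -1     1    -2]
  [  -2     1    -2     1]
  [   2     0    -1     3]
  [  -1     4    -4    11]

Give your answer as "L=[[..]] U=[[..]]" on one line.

  r1 -= -2·r0 → [0,-1,0,-3]
  r2 -= 2·r0 → [0,2,-3,7]
  r3 -= -1·r0 → [0,3,-3,9]
  r2 -= -2·r1 → [0,0,-3,1]
  r3 -= -3·r1 → [0,0,-3,0]
  r3 -= 1·r2 → [0,0,0,-1]

L=[[1,0,0,0],[-2,1,0,0],[2,-2,1,0],[-1,-3,1,1]] U=[[1,-1,1,-2],[0,-1,0,-3],[0,0,-3,1],[0,0,0,-1]]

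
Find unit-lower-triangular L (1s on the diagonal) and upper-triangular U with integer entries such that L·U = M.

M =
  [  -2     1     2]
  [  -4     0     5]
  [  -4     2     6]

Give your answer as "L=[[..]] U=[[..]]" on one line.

L=[[1,0,0],[2,1,0],[2,0,1]] U=[[-2,1,2],[0,-2,1],[0,0,2]]

  r1 -= 2·r0 → [0,-2,1]
  r2 -= 2·r0 → [0,0,2]
  r2 -= 0·r1 → [0,0,2]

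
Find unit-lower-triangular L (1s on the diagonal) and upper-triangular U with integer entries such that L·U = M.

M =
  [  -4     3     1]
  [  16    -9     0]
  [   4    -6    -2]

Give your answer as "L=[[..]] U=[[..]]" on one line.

  row1 -= -4·row0 → [0,3,4]
  row2 -= -1·row0 → [0,-3,-1]
  row2 -= -1·row1 → [0,0,3]

L=[[1,0,0],[-4,1,0],[-1,-1,1]] U=[[-4,3,1],[0,3,4],[0,0,3]]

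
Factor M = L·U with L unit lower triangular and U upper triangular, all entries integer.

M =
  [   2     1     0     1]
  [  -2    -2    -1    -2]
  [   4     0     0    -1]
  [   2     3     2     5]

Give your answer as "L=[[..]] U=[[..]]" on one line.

L=[[1,0,0,0],[-1,1,0,0],[2,2,1,0],[1,-2,0,1]] U=[[2,1,0,1],[0,-1,-1,-1],[0,0,2,-1],[0,0,0,2]]

  r1 -= -1·r0 → [0,-1,-1,-1]
  r2 -= 2·r0 → [0,-2,0,-3]
  r3 -= 1·r0 → [0,2,2,4]
  r2 -= 2·r1 → [0,0,2,-1]
  r3 -= -2·r1 → [0,0,0,2]
  r3 -= 0·r2 → [0,0,0,2]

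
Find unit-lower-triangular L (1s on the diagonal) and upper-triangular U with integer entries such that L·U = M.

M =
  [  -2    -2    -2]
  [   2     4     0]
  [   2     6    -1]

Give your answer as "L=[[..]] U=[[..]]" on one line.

L=[[1,0,0],[-1,1,0],[-1,2,1]] U=[[-2,-2,-2],[0,2,-2],[0,0,1]]

  R1 -= -1·R0 → [0,2,-2]
  R2 -= -1·R0 → [0,4,-3]
  R2 -= 2·R1 → [0,0,1]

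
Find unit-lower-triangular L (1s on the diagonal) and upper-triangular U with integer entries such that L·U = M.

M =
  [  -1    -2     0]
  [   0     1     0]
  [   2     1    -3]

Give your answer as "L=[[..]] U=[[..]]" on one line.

  R1 -= 0·R0 → [0,1,0]
  R2 -= -2·R0 → [0,-3,-3]
  R2 -= -3·R1 → [0,0,-3]

L=[[1,0,0],[0,1,0],[-2,-3,1]] U=[[-1,-2,0],[0,1,0],[0,0,-3]]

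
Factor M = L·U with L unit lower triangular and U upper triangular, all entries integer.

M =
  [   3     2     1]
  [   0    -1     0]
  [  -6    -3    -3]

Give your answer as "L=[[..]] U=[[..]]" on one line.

L=[[1,0,0],[0,1,0],[-2,-1,1]] U=[[3,2,1],[0,-1,0],[0,0,-1]]

  r1 -= 0·r0 → [0,-1,0]
  r2 -= -2·r0 → [0,1,-1]
  r2 -= -1·r1 → [0,0,-1]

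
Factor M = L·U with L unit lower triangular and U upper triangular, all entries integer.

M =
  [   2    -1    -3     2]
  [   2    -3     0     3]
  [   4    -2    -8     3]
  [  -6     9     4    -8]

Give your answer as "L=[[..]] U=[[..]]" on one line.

  R1 -= 1·R0 → [0,-2,3,1]
  R2 -= 2·R0 → [0,0,-2,-1]
  R3 -= -3·R0 → [0,6,-5,-2]
  R2 -= 0·R1 → [0,0,-2,-1]
  R3 -= -3·R1 → [0,0,4,1]
  R3 -= -2·R2 → [0,0,0,-1]

L=[[1,0,0,0],[1,1,0,0],[2,0,1,0],[-3,-3,-2,1]] U=[[2,-1,-3,2],[0,-2,3,1],[0,0,-2,-1],[0,0,0,-1]]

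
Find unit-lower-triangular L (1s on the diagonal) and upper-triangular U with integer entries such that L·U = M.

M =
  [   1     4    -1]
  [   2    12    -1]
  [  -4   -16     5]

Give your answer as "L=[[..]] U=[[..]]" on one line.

L=[[1,0,0],[2,1,0],[-4,0,1]] U=[[1,4,-1],[0,4,1],[0,0,1]]

  R1 -= 2·R0 → [0,4,1]
  R2 -= -4·R0 → [0,0,1]
  R2 -= 0·R1 → [0,0,1]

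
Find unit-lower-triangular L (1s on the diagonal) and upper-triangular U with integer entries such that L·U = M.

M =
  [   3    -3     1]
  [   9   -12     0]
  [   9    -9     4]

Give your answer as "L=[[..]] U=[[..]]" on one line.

  R1 -= 3·R0 → [0,-3,-3]
  R2 -= 3·R0 → [0,0,1]
  R2 -= 0·R1 → [0,0,1]

L=[[1,0,0],[3,1,0],[3,0,1]] U=[[3,-3,1],[0,-3,-3],[0,0,1]]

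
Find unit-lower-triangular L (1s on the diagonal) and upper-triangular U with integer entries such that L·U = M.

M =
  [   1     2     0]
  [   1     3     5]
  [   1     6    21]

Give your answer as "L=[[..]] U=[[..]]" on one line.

  r1 -= 1·r0 → [0,1,5]
  r2 -= 1·r0 → [0,4,21]
  r2 -= 4·r1 → [0,0,1]

L=[[1,0,0],[1,1,0],[1,4,1]] U=[[1,2,0],[0,1,5],[0,0,1]]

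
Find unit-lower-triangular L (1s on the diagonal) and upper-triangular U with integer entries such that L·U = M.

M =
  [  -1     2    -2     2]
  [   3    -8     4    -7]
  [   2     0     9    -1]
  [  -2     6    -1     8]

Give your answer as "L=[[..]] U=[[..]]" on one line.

L=[[1,0,0,0],[-3,1,0,0],[-2,-2,1,0],[2,-1,1,1]] U=[[-1,2,-2,2],[0,-2,-2,-1],[0,0,1,1],[0,0,0,2]]

  R1 -= -3·R0 → [0,-2,-2,-1]
  R2 -= -2·R0 → [0,4,5,3]
  R3 -= 2·R0 → [0,2,3,4]
  R2 -= -2·R1 → [0,0,1,1]
  R3 -= -1·R1 → [0,0,1,3]
  R3 -= 1·R2 → [0,0,0,2]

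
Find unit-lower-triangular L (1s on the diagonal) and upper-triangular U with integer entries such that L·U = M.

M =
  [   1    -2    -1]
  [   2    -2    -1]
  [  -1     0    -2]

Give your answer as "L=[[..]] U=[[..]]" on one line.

L=[[1,0,0],[2,1,0],[-1,-1,1]] U=[[1,-2,-1],[0,2,1],[0,0,-2]]

  R1 -= 2·R0 → [0,2,1]
  R2 -= -1·R0 → [0,-2,-3]
  R2 -= -1·R1 → [0,0,-2]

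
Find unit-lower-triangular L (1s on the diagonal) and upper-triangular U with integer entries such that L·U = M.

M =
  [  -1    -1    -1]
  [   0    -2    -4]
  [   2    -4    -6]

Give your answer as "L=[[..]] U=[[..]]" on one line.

L=[[1,0,0],[0,1,0],[-2,3,1]] U=[[-1,-1,-1],[0,-2,-4],[0,0,4]]

  row1 -= 0·row0 → [0,-2,-4]
  row2 -= -2·row0 → [0,-6,-8]
  row2 -= 3·row1 → [0,0,4]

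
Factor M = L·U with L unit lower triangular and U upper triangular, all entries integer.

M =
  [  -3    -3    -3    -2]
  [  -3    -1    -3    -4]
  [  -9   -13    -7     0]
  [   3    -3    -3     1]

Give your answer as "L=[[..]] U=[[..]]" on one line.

  R1 -= 1·R0 → [0,2,0,-2]
  R2 -= 3·R0 → [0,-4,2,6]
  R3 -= -1·R0 → [0,-6,-6,-1]
  R2 -= -2·R1 → [0,0,2,2]
  R3 -= -3·R1 → [0,0,-6,-7]
  R3 -= -3·R2 → [0,0,0,-1]

L=[[1,0,0,0],[1,1,0,0],[3,-2,1,0],[-1,-3,-3,1]] U=[[-3,-3,-3,-2],[0,2,0,-2],[0,0,2,2],[0,0,0,-1]]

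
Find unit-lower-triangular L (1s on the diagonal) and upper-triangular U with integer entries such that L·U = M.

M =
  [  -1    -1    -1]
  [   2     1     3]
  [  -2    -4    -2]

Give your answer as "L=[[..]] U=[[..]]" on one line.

  R1 -= -2·R0 → [0,-1,1]
  R2 -= 2·R0 → [0,-2,0]
  R2 -= 2·R1 → [0,0,-2]

L=[[1,0,0],[-2,1,0],[2,2,1]] U=[[-1,-1,-1],[0,-1,1],[0,0,-2]]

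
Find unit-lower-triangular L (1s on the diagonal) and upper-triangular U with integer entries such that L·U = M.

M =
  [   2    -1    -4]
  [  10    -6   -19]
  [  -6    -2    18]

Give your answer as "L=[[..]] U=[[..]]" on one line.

L=[[1,0,0],[5,1,0],[-3,5,1]] U=[[2,-1,-4],[0,-1,1],[0,0,1]]

  R1 -= 5·R0 → [0,-1,1]
  R2 -= -3·R0 → [0,-5,6]
  R2 -= 5·R1 → [0,0,1]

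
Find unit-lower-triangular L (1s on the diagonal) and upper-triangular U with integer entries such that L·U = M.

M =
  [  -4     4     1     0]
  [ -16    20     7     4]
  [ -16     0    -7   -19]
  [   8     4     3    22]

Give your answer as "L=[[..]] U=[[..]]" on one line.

  row1 -= 4·row0 → [0,4,3,4]
  row2 -= 4·row0 → [0,-16,-11,-19]
  row3 -= -2·row0 → [0,12,5,22]
  row2 -= -4·row1 → [0,0,1,-3]
  row3 -= 3·row1 → [0,0,-4,10]
  row3 -= -4·row2 → [0,0,0,-2]

L=[[1,0,0,0],[4,1,0,0],[4,-4,1,0],[-2,3,-4,1]] U=[[-4,4,1,0],[0,4,3,4],[0,0,1,-3],[0,0,0,-2]]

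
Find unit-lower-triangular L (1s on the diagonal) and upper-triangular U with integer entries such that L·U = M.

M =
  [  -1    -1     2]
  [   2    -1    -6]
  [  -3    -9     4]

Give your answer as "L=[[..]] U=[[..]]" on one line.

  r1 -= -2·r0 → [0,-3,-2]
  r2 -= 3·r0 → [0,-6,-2]
  r2 -= 2·r1 → [0,0,2]

L=[[1,0,0],[-2,1,0],[3,2,1]] U=[[-1,-1,2],[0,-3,-2],[0,0,2]]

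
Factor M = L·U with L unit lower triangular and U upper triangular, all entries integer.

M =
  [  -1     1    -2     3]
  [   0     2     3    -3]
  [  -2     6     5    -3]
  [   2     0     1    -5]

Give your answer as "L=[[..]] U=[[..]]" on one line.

L=[[1,0,0,0],[0,1,0,0],[2,2,1,0],[-2,1,-2,1]] U=[[-1,1,-2,3],[0,2,3,-3],[0,0,3,-3],[0,0,0,-2]]

  row1 -= 0·row0 → [0,2,3,-3]
  row2 -= 2·row0 → [0,4,9,-9]
  row3 -= -2·row0 → [0,2,-3,1]
  row2 -= 2·row1 → [0,0,3,-3]
  row3 -= 1·row1 → [0,0,-6,4]
  row3 -= -2·row2 → [0,0,0,-2]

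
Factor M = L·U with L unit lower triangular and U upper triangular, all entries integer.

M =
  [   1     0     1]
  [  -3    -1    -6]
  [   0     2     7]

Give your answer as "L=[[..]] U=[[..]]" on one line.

L=[[1,0,0],[-3,1,0],[0,-2,1]] U=[[1,0,1],[0,-1,-3],[0,0,1]]

  row1 -= -3·row0 → [0,-1,-3]
  row2 -= 0·row0 → [0,2,7]
  row2 -= -2·row1 → [0,0,1]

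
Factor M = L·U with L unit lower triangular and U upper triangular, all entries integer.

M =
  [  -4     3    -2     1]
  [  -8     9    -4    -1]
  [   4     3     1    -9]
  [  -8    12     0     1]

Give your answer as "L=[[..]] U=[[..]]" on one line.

L=[[1,0,0,0],[2,1,0,0],[-1,2,1,0],[2,2,-4,1]] U=[[-4,3,-2,1],[0,3,0,-3],[0,0,-1,-2],[0,0,0,-3]]

  R1 -= 2·R0 → [0,3,0,-3]
  R2 -= -1·R0 → [0,6,-1,-8]
  R3 -= 2·R0 → [0,6,4,-1]
  R2 -= 2·R1 → [0,0,-1,-2]
  R3 -= 2·R1 → [0,0,4,5]
  R3 -= -4·R2 → [0,0,0,-3]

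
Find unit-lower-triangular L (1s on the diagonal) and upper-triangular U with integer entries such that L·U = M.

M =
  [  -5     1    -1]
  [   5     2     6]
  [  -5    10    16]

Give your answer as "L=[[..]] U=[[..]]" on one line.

  r1 -= -1·r0 → [0,3,5]
  r2 -= 1·r0 → [0,9,17]
  r2 -= 3·r1 → [0,0,2]

L=[[1,0,0],[-1,1,0],[1,3,1]] U=[[-5,1,-1],[0,3,5],[0,0,2]]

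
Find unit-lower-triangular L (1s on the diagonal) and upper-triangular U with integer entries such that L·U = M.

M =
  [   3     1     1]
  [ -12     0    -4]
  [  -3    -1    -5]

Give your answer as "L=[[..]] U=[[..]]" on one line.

L=[[1,0,0],[-4,1,0],[-1,0,1]] U=[[3,1,1],[0,4,0],[0,0,-4]]

  row1 -= -4·row0 → [0,4,0]
  row2 -= -1·row0 → [0,0,-4]
  row2 -= 0·row1 → [0,0,-4]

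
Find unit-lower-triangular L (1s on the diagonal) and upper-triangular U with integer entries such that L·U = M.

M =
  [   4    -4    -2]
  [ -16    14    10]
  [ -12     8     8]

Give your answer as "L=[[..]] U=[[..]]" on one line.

L=[[1,0,0],[-4,1,0],[-3,2,1]] U=[[4,-4,-2],[0,-2,2],[0,0,-2]]

  row1 -= -4·row0 → [0,-2,2]
  row2 -= -3·row0 → [0,-4,2]
  row2 -= 2·row1 → [0,0,-2]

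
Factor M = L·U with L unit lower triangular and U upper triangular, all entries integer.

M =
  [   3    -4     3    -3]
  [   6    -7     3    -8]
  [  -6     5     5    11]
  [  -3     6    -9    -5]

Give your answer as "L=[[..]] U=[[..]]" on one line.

  r1 -= 2·r0 → [0,1,-3,-2]
  r2 -= -2·r0 → [0,-3,11,5]
  r3 -= -1·r0 → [0,2,-6,-8]
  r2 -= -3·r1 → [0,0,2,-1]
  r3 -= 2·r1 → [0,0,0,-4]
  r3 -= 0·r2 → [0,0,0,-4]

L=[[1,0,0,0],[2,1,0,0],[-2,-3,1,0],[-1,2,0,1]] U=[[3,-4,3,-3],[0,1,-3,-2],[0,0,2,-1],[0,0,0,-4]]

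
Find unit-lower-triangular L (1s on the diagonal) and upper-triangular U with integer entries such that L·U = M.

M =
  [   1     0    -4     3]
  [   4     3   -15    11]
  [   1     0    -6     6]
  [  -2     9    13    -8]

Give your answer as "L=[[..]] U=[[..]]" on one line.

L=[[1,0,0,0],[4,1,0,0],[1,0,1,0],[-2,3,-1,1]] U=[[1,0,-4,3],[0,3,1,-1],[0,0,-2,3],[0,0,0,4]]

  R1 -= 4·R0 → [0,3,1,-1]
  R2 -= 1·R0 → [0,0,-2,3]
  R3 -= -2·R0 → [0,9,5,-2]
  R2 -= 0·R1 → [0,0,-2,3]
  R3 -= 3·R1 → [0,0,2,1]
  R3 -= -1·R2 → [0,0,0,4]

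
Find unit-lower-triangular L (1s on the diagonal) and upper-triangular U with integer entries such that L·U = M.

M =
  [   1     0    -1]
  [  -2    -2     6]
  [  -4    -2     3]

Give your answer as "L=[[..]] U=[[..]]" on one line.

  row1 -= -2·row0 → [0,-2,4]
  row2 -= -4·row0 → [0,-2,-1]
  row2 -= 1·row1 → [0,0,-5]

L=[[1,0,0],[-2,1,0],[-4,1,1]] U=[[1,0,-1],[0,-2,4],[0,0,-5]]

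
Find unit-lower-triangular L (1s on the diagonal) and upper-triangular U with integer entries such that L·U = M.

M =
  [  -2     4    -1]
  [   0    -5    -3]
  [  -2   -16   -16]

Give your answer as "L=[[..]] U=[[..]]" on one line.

L=[[1,0,0],[0,1,0],[1,4,1]] U=[[-2,4,-1],[0,-5,-3],[0,0,-3]]

  r1 -= 0·r0 → [0,-5,-3]
  r2 -= 1·r0 → [0,-20,-15]
  r2 -= 4·r1 → [0,0,-3]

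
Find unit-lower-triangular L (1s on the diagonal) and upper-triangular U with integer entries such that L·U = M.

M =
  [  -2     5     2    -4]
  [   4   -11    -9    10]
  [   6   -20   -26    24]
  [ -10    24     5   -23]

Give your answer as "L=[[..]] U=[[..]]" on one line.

L=[[1,0,0,0],[-2,1,0,0],[-3,5,1,0],[5,1,0,1]] U=[[-2,5,2,-4],[0,-1,-5,2],[0,0,5,2],[0,0,0,-5]]

  r1 -= -2·r0 → [0,-1,-5,2]
  r2 -= -3·r0 → [0,-5,-20,12]
  r3 -= 5·r0 → [0,-1,-5,-3]
  r2 -= 5·r1 → [0,0,5,2]
  r3 -= 1·r1 → [0,0,0,-5]
  r3 -= 0·r2 → [0,0,0,-5]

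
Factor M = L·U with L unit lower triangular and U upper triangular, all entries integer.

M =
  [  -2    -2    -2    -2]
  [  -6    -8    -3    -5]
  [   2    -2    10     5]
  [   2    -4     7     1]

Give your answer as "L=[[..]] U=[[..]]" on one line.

  row1 -= 3·row0 → [0,-2,3,1]
  row2 -= -1·row0 → [0,-4,8,3]
  row3 -= -1·row0 → [0,-6,5,-1]
  row2 -= 2·row1 → [0,0,2,1]
  row3 -= 3·row1 → [0,0,-4,-4]
  row3 -= -2·row2 → [0,0,0,-2]

L=[[1,0,0,0],[3,1,0,0],[-1,2,1,0],[-1,3,-2,1]] U=[[-2,-2,-2,-2],[0,-2,3,1],[0,0,2,1],[0,0,0,-2]]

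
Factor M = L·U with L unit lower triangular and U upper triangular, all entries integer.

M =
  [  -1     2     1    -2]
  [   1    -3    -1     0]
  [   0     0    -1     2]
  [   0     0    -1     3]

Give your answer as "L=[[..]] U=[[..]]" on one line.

  row1 -= -1·row0 → [0,-1,0,-2]
  row2 -= 0·row0 → [0,0,-1,2]
  row3 -= 0·row0 → [0,0,-1,3]
  row2 -= 0·row1 → [0,0,-1,2]
  row3 -= 0·row1 → [0,0,-1,3]
  row3 -= 1·row2 → [0,0,0,1]

L=[[1,0,0,0],[-1,1,0,0],[0,0,1,0],[0,0,1,1]] U=[[-1,2,1,-2],[0,-1,0,-2],[0,0,-1,2],[0,0,0,1]]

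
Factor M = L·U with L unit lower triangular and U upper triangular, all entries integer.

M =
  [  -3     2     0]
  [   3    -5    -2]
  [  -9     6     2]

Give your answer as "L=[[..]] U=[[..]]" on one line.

  row1 -= -1·row0 → [0,-3,-2]
  row2 -= 3·row0 → [0,0,2]
  row2 -= 0·row1 → [0,0,2]

L=[[1,0,0],[-1,1,0],[3,0,1]] U=[[-3,2,0],[0,-3,-2],[0,0,2]]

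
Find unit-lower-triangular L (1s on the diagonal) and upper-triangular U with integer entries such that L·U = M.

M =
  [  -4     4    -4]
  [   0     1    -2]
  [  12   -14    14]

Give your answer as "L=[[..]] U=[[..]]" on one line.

  r1 -= 0·r0 → [0,1,-2]
  r2 -= -3·r0 → [0,-2,2]
  r2 -= -2·r1 → [0,0,-2]

L=[[1,0,0],[0,1,0],[-3,-2,1]] U=[[-4,4,-4],[0,1,-2],[0,0,-2]]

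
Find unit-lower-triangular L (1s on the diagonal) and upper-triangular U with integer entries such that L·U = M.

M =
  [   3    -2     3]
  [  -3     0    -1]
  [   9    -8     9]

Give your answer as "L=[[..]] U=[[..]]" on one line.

  R1 -= -1·R0 → [0,-2,2]
  R2 -= 3·R0 → [0,-2,0]
  R2 -= 1·R1 → [0,0,-2]

L=[[1,0,0],[-1,1,0],[3,1,1]] U=[[3,-2,3],[0,-2,2],[0,0,-2]]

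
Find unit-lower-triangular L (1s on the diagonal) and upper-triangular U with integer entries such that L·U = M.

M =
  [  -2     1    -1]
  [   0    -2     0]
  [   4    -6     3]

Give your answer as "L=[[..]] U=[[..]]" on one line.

L=[[1,0,0],[0,1,0],[-2,2,1]] U=[[-2,1,-1],[0,-2,0],[0,0,1]]

  row1 -= 0·row0 → [0,-2,0]
  row2 -= -2·row0 → [0,-4,1]
  row2 -= 2·row1 → [0,0,1]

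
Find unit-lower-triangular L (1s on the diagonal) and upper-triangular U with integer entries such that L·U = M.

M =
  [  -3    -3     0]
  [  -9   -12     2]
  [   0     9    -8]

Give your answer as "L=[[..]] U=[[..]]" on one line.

L=[[1,0,0],[3,1,0],[0,-3,1]] U=[[-3,-3,0],[0,-3,2],[0,0,-2]]

  r1 -= 3·r0 → [0,-3,2]
  r2 -= 0·r0 → [0,9,-8]
  r2 -= -3·r1 → [0,0,-2]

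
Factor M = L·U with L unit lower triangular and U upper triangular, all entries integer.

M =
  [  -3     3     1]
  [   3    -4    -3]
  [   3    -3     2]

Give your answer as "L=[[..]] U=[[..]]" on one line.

  row1 -= -1·row0 → [0,-1,-2]
  row2 -= -1·row0 → [0,0,3]
  row2 -= 0·row1 → [0,0,3]

L=[[1,0,0],[-1,1,0],[-1,0,1]] U=[[-3,3,1],[0,-1,-2],[0,0,3]]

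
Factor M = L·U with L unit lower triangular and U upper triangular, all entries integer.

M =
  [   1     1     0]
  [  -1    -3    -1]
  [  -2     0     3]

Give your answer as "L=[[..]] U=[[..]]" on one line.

L=[[1,0,0],[-1,1,0],[-2,-1,1]] U=[[1,1,0],[0,-2,-1],[0,0,2]]

  R1 -= -1·R0 → [0,-2,-1]
  R2 -= -2·R0 → [0,2,3]
  R2 -= -1·R1 → [0,0,2]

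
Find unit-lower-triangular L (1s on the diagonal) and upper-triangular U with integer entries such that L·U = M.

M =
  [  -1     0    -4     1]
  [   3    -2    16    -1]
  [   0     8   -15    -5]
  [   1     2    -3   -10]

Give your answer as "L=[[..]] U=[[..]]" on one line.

  r1 -= -3·r0 → [0,-2,4,2]
  r2 -= 0·r0 → [0,8,-15,-5]
  r3 -= -1·r0 → [0,2,-7,-9]
  r2 -= -4·r1 → [0,0,1,3]
  r3 -= -1·r1 → [0,0,-3,-7]
  r3 -= -3·r2 → [0,0,0,2]

L=[[1,0,0,0],[-3,1,0,0],[0,-4,1,0],[-1,-1,-3,1]] U=[[-1,0,-4,1],[0,-2,4,2],[0,0,1,3],[0,0,0,2]]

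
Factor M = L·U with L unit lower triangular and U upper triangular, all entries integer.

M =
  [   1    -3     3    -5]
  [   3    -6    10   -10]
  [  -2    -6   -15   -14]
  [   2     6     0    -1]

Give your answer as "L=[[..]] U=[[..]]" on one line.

  r1 -= 3·r0 → [0,3,1,5]
  r2 -= -2·r0 → [0,-12,-9,-24]
  r3 -= 2·r0 → [0,12,-6,9]
  r2 -= -4·r1 → [0,0,-5,-4]
  r3 -= 4·r1 → [0,0,-10,-11]
  r3 -= 2·r2 → [0,0,0,-3]

L=[[1,0,0,0],[3,1,0,0],[-2,-4,1,0],[2,4,2,1]] U=[[1,-3,3,-5],[0,3,1,5],[0,0,-5,-4],[0,0,0,-3]]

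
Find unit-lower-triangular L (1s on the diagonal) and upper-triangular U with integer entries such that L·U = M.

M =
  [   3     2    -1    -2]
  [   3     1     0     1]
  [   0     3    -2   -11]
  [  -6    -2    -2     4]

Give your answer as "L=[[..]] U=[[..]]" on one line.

  R1 -= 1·R0 → [0,-1,1,3]
  R2 -= 0·R0 → [0,3,-2,-11]
  R3 -= -2·R0 → [0,2,-4,0]
  R2 -= -3·R1 → [0,0,1,-2]
  R3 -= -2·R1 → [0,0,-2,6]
  R3 -= -2·R2 → [0,0,0,2]

L=[[1,0,0,0],[1,1,0,0],[0,-3,1,0],[-2,-2,-2,1]] U=[[3,2,-1,-2],[0,-1,1,3],[0,0,1,-2],[0,0,0,2]]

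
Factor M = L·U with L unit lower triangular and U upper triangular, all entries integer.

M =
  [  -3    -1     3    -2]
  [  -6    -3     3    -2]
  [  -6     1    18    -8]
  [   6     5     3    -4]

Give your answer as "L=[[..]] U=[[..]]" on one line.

  r1 -= 2·r0 → [0,-1,-3,2]
  r2 -= 2·r0 → [0,3,12,-4]
  r3 -= -2·r0 → [0,3,9,-8]
  r2 -= -3·r1 → [0,0,3,2]
  r3 -= -3·r1 → [0,0,0,-2]
  r3 -= 0·r2 → [0,0,0,-2]

L=[[1,0,0,0],[2,1,0,0],[2,-3,1,0],[-2,-3,0,1]] U=[[-3,-1,3,-2],[0,-1,-3,2],[0,0,3,2],[0,0,0,-2]]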